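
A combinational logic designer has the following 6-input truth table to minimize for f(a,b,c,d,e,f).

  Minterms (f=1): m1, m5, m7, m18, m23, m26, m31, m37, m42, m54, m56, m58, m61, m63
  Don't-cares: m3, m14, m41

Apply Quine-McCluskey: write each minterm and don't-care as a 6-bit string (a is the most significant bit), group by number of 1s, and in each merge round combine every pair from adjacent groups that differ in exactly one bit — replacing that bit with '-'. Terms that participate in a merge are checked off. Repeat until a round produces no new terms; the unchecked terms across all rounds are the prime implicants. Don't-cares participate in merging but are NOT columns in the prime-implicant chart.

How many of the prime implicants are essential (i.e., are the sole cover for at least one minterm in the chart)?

7

size-2^0 implicants → 000001(✓)  000011(✓)  000101(✓)  000111(✓)  001110  010010(✓)  010111(✓)  011010(✓)  011111(✓)  100101(✓)  101001  101010(✓)  110110  111000(✓)  111010(✓)  111101(✓)  111111(✓)
size-2^1 implicants → -00101  -11010  -11111  0-0111  000-01(✓)  000-11(✓)  0000-1(✓)  0001-1(✓)  01-010  01-111  1-1010  1110-0  1111-1
size-2^2 implicants → 000--1
Unchecked terms (primes): -00101, -11010, -11111, 0-0111, 000--1, 001110, 01-010, 01-111, 1-1010, 101001, 110110, 1110-0, 1111-1
Minterm coverage:
  m1 ⊆ 000--1 [E]
  m5 ⊆ -00101,000--1
  m7 ⊆ 0-0111,000--1
  m18 ⊆ 01-010 [E]
  m23 ⊆ 0-0111,01-111
  m26 ⊆ -11010,01-010
  m31 ⊆ -11111,01-111
  m37 ⊆ -00101 [E]
  m42 ⊆ 1-1010 [E]
  m54 ⊆ 110110 [E]
  m56 ⊆ 1110-0 [E]
  m58 ⊆ -11010,1-1010,1110-0
  m61 ⊆ 1111-1 [E]
  m63 ⊆ -11111,1111-1
E = {-00101, 000--1, 01-010, 1-1010, 110110, 1110-0, 1111-1}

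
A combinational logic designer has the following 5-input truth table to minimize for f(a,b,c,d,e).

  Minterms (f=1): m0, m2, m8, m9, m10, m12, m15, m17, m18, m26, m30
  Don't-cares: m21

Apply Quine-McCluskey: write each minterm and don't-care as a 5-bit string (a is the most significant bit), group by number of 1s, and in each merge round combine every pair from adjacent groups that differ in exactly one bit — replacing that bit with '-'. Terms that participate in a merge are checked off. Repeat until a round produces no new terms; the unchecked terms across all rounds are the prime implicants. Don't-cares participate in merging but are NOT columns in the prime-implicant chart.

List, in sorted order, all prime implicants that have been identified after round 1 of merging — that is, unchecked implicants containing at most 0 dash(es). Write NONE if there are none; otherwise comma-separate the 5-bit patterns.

[col 0] 00000*, 00010*, 01000*, 01001*, 01010*, 01100*, 01111, 10001*, 10010*, 10101*, 11010*, 11110*
[col 1] -0010*, -1010*, 0-000*, 0-010*, 000-0*, 01-00, 010-0*, 0100-, 1-010*, 10-01, 11-10
[col 2] --010, 0-0-0
Prime implicants: --010, 0-0-0, 01-00, 0100-, 01111, 10-01, 11-10

01111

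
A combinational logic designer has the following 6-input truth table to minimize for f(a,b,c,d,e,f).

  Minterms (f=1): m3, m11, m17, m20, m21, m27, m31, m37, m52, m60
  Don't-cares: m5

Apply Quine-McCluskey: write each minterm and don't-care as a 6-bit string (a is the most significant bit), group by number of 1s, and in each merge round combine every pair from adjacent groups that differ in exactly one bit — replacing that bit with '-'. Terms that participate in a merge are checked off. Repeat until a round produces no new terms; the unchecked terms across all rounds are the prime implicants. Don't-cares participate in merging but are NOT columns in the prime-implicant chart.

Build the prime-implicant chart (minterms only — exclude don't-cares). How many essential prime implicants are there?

5

[col 0] 000011*, 000101*, 001011*, 010001*, 010100*, 010101*, 011011*, 011111*, 100101*, 110100*, 111100*
[col 1] -00101, -10100, 0-0101, 0-1011, 00-011, 010-01, 01010-, 011-11, 11-100
Prime implicants: -00101, -10100, 0-0101, 0-1011, 00-011, 010-01, 01010-, 011-11, 11-100
PI chart (minterm → PIs covering it):
  3 | 00-011  (sole → essential)
  11 | 0-1011,00-011
  17 | 010-01  (sole → essential)
  20 | -10100,01010-
  21 | 0-0101,010-01,01010-
  27 | 0-1011,011-11
  31 | 011-11  (sole → essential)
  37 | -00101  (sole → essential)
  52 | -10100,11-100
  60 | 11-100  (sole → essential)
Essential prime implicants: -00101, 00-011, 010-01, 011-11, 11-100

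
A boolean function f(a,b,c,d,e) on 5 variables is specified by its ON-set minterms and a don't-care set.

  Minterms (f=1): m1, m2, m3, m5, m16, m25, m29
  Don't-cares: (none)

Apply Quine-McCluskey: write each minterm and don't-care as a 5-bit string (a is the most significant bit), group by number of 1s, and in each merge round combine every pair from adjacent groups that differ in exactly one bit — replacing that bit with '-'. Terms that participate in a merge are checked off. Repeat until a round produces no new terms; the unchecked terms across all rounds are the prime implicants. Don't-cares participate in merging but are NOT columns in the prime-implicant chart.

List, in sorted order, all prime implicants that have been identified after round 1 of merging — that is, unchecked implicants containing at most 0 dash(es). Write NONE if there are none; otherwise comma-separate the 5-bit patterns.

10000

Round 0: 00001✓ 00010✓ 00011✓ 00101✓ 10000 11001✓ 11101✓
Round 1: 00-01 000-1 0001- 11-01
PIs = {00-01, 000-1, 0001-, 10000, 11-01}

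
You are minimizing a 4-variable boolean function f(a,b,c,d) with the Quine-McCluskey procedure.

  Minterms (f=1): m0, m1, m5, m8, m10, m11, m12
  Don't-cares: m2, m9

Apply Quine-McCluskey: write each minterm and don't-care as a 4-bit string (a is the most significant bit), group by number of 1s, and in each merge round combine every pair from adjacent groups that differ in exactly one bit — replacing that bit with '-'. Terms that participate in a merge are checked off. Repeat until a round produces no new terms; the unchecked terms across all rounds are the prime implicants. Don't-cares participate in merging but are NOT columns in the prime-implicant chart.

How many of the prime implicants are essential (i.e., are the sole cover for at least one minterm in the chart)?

[col 0] 0000*, 0001*, 0010*, 0101*, 1000*, 1001*, 1010*, 1011*, 1100*
[col 1] -000*, -001*, -010*, 0-01, 00-0*, 000-*, 1-00, 10-0*, 10-1*, 100-*, 101-*
[col 2] -0-0, -00-, 10--
Prime implicants: -0-0, -00-, 0-01, 1-00, 10--
PI chart (minterm → PIs covering it):
  0 | -0-0,-00-
  1 | -00-,0-01
  5 | 0-01  (sole → essential)
  8 | -0-0,-00-,1-00,10--
  10 | -0-0,10--
  11 | 10--  (sole → essential)
  12 | 1-00  (sole → essential)
Essential prime implicants: 0-01, 1-00, 10--

3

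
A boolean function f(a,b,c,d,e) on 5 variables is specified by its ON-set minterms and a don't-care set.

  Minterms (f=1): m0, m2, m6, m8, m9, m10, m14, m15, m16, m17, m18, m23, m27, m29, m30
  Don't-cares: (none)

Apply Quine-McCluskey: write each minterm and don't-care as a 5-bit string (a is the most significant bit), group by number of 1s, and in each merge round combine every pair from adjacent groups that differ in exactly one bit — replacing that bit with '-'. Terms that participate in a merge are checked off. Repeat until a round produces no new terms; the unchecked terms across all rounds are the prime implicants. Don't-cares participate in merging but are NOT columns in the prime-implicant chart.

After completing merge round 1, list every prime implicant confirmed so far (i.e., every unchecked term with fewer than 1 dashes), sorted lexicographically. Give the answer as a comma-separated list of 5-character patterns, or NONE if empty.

10111, 11011, 11101

[col 0] 00000*, 00010*, 00110*, 01000*, 01001*, 01010*, 01110*, 01111*, 10000*, 10001*, 10010*, 10111, 11011, 11101, 11110*
[col 1] -0000*, -0010*, -1110, 0-000*, 0-010*, 0-110*, 00-10*, 000-0*, 01-10*, 010-0*, 0100-, 0111-, 100-0*, 1000-
[col 2] -00-0, 0--10, 0-0-0
Prime implicants: -00-0, -1110, 0--10, 0-0-0, 0100-, 0111-, 1000-, 10111, 11011, 11101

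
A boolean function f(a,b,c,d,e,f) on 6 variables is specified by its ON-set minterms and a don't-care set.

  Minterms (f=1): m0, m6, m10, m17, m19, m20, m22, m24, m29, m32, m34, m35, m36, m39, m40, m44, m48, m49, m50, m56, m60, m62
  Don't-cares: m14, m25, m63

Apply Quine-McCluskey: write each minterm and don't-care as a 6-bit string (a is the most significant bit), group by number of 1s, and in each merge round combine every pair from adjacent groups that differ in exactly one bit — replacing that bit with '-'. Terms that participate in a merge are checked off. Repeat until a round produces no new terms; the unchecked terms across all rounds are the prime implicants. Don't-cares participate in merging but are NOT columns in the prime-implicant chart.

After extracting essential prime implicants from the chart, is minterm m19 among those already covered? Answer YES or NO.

YES

[col 0] 000000*, 000110*, 001010*, 001110*, 010001*, 010011*, 010100*, 010110*, 011000*, 011001*, 011101*, 100000*, 100010*, 100011*, 100100*, 100111*, 101000*, 101100*, 110000*, 110001*, 110010*, 111000*, 111100*, 111110*, 111111*
[col 1] -00000, -10001, -11000, 0-0110, 00-110, 001-10, 01-001, 0100-1, 0101-0, 011-01, 01100-, 1-0000*, 1-0010*, 1-1000*, 1-1100*, 10-000*, 10-100*, 100-00*, 100-11, 1000-0*, 10001-, 101-00*, 11-000*, 1100-0*, 11000-, 111-00*, 1111-0, 11111-
[col 2] 1--000, 1-00-0, 1-1-00, 10--00
Prime implicants: -00000, -10001, -11000, 0-0110, 00-110, 001-10, 01-001, 0100-1, 0101-0, 011-01, 01100-, 1--000, 1-00-0, 1-1-00, 10--00, 100-11, 10001-, 11000-, 1111-0, 11111-
PI chart (minterm → PIs covering it):
  0 | -00000  (sole → essential)
  6 | 0-0110,00-110
  10 | 001-10  (sole → essential)
  17 | -10001,01-001,0100-1
  19 | 0100-1  (sole → essential)
  20 | 0101-0  (sole → essential)
  22 | 0-0110,0101-0
  24 | -11000,01100-
  29 | 011-01  (sole → essential)
  32 | -00000,1--000,1-00-0,10--00
  34 | 1-00-0,10001-
  35 | 100-11,10001-
  36 | 10--00  (sole → essential)
  39 | 100-11  (sole → essential)
  40 | 1--000,1-1-00,10--00
  44 | 1-1-00,10--00
  48 | 1--000,1-00-0,11000-
  49 | -10001,11000-
  50 | 1-00-0  (sole → essential)
  56 | -11000,1--000,1-1-00
  60 | 1-1-00,1111-0
  62 | 1111-0,11111-
Essential prime implicants: -00000, 001-10, 0100-1, 0101-0, 011-01, 1-00-0, 10--00, 100-11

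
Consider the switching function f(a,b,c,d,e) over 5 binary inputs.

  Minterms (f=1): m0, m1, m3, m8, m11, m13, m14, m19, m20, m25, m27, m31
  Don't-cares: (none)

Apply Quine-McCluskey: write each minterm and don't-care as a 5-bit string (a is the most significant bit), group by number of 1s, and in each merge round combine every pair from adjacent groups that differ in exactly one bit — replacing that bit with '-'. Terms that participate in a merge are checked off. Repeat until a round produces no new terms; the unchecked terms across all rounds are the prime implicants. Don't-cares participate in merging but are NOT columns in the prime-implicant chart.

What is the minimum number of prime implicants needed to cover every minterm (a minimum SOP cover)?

8

[col 0] 00000*, 00001*, 00011*, 01000*, 01011*, 01101, 01110, 10011*, 10100, 11001*, 11011*, 11111*
[col 1] -0011*, -1011*, 0-000, 0-011*, 000-1, 0000-, 1-011*, 11-11, 110-1
[col 2] --011
Prime implicants: --011, 0-000, 000-1, 0000-, 01101, 01110, 10100, 11-11, 110-1
PI chart (minterm → PIs covering it):
  0 | 0-000,0000-
  1 | 000-1,0000-
  3 | --011,000-1
  8 | 0-000  (sole → essential)
  11 | --011  (sole → essential)
  13 | 01101  (sole → essential)
  14 | 01110  (sole → essential)
  19 | --011  (sole → essential)
  20 | 10100  (sole → essential)
  25 | 110-1  (sole → essential)
  27 | --011,11-11,110-1
  31 | 11-11  (sole → essential)
Essential prime implicants: --011, 0-000, 01101, 01110, 10100, 11-11, 110-1
Petrick residual → 000-1
Minimum SOP uses 8 PIs: c'de + a'c'd'e' + a'b'c'e + a'bcd'e + a'bcde' + ab'cd'e' + abde + abc'e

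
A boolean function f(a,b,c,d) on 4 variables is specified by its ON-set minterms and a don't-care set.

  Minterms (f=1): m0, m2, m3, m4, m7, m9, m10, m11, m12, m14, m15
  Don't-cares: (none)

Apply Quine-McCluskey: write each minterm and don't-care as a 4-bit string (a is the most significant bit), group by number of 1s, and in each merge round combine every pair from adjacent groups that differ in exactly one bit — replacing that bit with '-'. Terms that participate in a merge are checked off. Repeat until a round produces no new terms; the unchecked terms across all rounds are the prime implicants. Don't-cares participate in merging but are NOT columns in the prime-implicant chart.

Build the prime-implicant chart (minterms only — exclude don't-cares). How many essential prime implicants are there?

2

[col 0] 0000*, 0010*, 0011*, 0100*, 0111*, 1001*, 1010*, 1011*, 1100*, 1110*, 1111*
[col 1] -010*, -011*, -100, -111*, 0-00, 0-11*, 00-0, 001-*, 1-10*, 1-11*, 10-1, 101-*, 11-0, 111-*
[col 2] --11, -01-, 1-1-
Prime implicants: --11, -01-, -100, 0-00, 00-0, 1-1-, 10-1, 11-0
PI chart (minterm → PIs covering it):
  0 | 0-00,00-0
  2 | -01-,00-0
  3 | --11,-01-
  4 | -100,0-00
  7 | --11  (sole → essential)
  9 | 10-1  (sole → essential)
  10 | -01-,1-1-
  11 | --11,-01-,1-1-,10-1
  12 | -100,11-0
  14 | 1-1-,11-0
  15 | --11,1-1-
Essential prime implicants: --11, 10-1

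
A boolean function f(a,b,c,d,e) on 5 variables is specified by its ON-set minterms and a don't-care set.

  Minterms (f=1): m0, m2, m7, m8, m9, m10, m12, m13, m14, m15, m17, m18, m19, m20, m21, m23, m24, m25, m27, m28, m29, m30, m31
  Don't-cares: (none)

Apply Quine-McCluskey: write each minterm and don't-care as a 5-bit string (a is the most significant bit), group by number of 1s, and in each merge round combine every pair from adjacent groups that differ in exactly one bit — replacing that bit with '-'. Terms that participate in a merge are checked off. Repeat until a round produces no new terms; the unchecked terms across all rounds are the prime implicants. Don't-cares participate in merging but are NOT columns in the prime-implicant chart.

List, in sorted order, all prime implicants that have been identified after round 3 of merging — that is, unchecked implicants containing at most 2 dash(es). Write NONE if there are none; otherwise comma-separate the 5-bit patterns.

size-2^0 implicants → 00000(✓)  00010(✓)  00111(✓)  01000(✓)  01001(✓)  01010(✓)  01100(✓)  01101(✓)  01110(✓)  01111(✓)  10001(✓)  10010(✓)  10011(✓)  10100(✓)  10101(✓)  10111(✓)  11000(✓)  11001(✓)  11011(✓)  11100(✓)  11101(✓)  11110(✓)  11111(✓)
size-2^1 implicants → -0010  -0111(✓)  -1000(✓)  -1001(✓)  -1100(✓)  -1101(✓)  -1110(✓)  -1111(✓)  0-000(✓)  0-010(✓)  0-111(✓)  000-0(✓)  01-00(✓)  01-01(✓)  01-10(✓)  010-0(✓)  0100-(✓)  011-0(✓)  011-1(✓)  0110-(✓)  0111-(✓)  1-001(✓)  1-011(✓)  1-100(✓)  1-101(✓)  1-111(✓)  10-01(✓)  10-11(✓)  100-1(✓)  1001-  101-1(✓)  1010-(✓)  11-00(✓)  11-01(✓)  11-11(✓)  110-1(✓)  1100-(✓)  111-0(✓)  111-1(✓)  1110-(✓)  1111-(✓)
size-2^2 implicants → --111  -1-00(✓)  -1-01(✓)  -100-(✓)  -11-0(✓)  -11-1(✓)  -110-(✓)  -111-(✓)  0-0-0  01--0  01-0-(✓)  011--(✓)  1--01(✓)  1--11(✓)  1-0-1(✓)  1-1-1(✓)  1-10-  10--1(✓)  11--1(✓)  11-0-(✓)  111--(✓)
size-2^3 implicants → -1-0-  -11--  1---1
Unchecked terms (primes): --111, -0010, -1-0-, -11--, 0-0-0, 01--0, 1---1, 1-10-, 1001-

--111, -0010, 0-0-0, 01--0, 1-10-, 1001-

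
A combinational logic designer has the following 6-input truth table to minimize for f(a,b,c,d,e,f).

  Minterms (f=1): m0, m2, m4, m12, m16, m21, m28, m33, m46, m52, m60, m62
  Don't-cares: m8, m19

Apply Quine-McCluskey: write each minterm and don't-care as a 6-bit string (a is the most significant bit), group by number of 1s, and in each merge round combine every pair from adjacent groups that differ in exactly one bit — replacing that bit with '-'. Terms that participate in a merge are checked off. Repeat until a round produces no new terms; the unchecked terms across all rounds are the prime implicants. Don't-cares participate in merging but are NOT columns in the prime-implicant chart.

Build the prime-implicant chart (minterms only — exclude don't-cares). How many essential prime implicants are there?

7

Round 0: 000000✓ 000010✓ 000100✓ 001000✓ 001100✓ 010000✓ 010011 010101 011100✓ 100001 101110✓ 110100✓ 111100✓ 111110✓
Round 1: -11100 0-0000 0-1100 00-000✓ 00-100✓ 000-00✓ 0000-0 001-00✓ 1-1110 11-100 1111-0
Round 2: 00--00
PIs = {-11100, 0-0000, 0-1100, 00--00, 0000-0, 010011, 010101, 1-1110, 100001, 11-100, 1111-0}
Coverage chart:
  m0: 0-0000,00--00,0000-0
  m2: 0000-0 ←essential
  m4: 00--00 ←essential
  m12: 0-1100,00--00
  m16: 0-0000 ←essential
  m21: 010101 ←essential
  m28: -11100,0-1100
  m33: 100001 ←essential
  m46: 1-1110 ←essential
  m52: 11-100 ←essential
  m60: -11100,11-100,1111-0
  m62: 1-1110,1111-0
Essential: 0-0000, 00--00, 0000-0, 010101, 1-1110, 100001, 11-100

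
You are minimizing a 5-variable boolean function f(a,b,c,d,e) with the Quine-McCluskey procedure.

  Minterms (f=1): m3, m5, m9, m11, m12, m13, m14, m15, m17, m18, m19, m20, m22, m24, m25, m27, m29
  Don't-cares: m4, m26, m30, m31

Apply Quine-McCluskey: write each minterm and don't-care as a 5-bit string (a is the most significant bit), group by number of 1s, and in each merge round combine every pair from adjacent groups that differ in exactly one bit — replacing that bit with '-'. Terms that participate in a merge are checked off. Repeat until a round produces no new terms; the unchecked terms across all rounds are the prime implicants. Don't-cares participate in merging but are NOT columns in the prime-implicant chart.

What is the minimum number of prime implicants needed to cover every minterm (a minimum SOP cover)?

[col 0] 00011*, 00100*, 00101*, 01001*, 01011*, 01100*, 01101*, 01110*, 01111*, 10001*, 10010*, 10011*, 10100*, 10110*, 11000*, 11001*, 11010*, 11011*, 11101*, 11110*, 11111*
[col 1] -0011*, -0100, -1001*, -1011*, -1101*, -1110*, -1111*, 0-011*, 0-100*, 0-101*, 0010-*, 01-01*, 01-11*, 010-1*, 011-0*, 011-1*, 0110-*, 0111-*, 1-001*, 1-010*, 1-011*, 1-110*, 10-10*, 100-1*, 1001-*, 101-0, 11-01*, 11-10*, 11-11*, 110-0*, 110-1*, 1100-*, 1101-*, 111-1*, 1111-*
[col 2] --011, -1-01*, -1-11*, -10-1*, -11-1*, -111-, 0-10-, 01--1*, 011--, 1--10, 1-0-1, 1-01-, 11--1*, 11-1-, 110--
[col 3] -1--1
Prime implicants: --011, -0100, -1--1, -111-, 0-10-, 011--, 1--10, 1-0-1, 1-01-, 101-0, 11-1-, 110--
PI chart (minterm → PIs covering it):
  3 | --011  (sole → essential)
  5 | 0-10-  (sole → essential)
  9 | -1--1  (sole → essential)
  11 | --011,-1--1
  12 | 0-10-,011--
  13 | -1--1,0-10-,011--
  14 | -111-,011--
  15 | -1--1,-111-,011--
  17 | 1-0-1  (sole → essential)
  18 | 1--10,1-01-
  19 | --011,1-0-1,1-01-
  20 | -0100,101-0
  22 | 1--10,101-0
  24 | 110--  (sole → essential)
  25 | -1--1,1-0-1,110--
  27 | --011,-1--1,1-0-1,1-01-,11-1-,110--
  29 | -1--1  (sole → essential)
Essential prime implicants: --011, -1--1, 0-10-, 1-0-1, 110--
Petrick residual → -0100, -111-, 1--10
Minimum SOP uses 8 PIs: c'de + b'cd'e' + be + bcd + a'cd' + ade' + ac'e + abc'

8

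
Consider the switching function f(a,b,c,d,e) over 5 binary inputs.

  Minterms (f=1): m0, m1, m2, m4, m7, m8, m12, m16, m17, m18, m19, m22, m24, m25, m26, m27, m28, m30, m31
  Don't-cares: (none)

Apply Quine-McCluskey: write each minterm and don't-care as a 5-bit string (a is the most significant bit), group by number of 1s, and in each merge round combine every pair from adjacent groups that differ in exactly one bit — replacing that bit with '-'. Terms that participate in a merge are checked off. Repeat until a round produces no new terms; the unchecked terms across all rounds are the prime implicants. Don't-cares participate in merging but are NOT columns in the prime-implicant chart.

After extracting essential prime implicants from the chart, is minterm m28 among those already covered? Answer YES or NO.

NO

[col 0] 00000*, 00001*, 00010*, 00100*, 00111, 01000*, 01100*, 10000*, 10001*, 10010*, 10011*, 10110*, 11000*, 11001*, 11010*, 11011*, 11100*, 11110*, 11111*
[col 1] -0000*, -0001*, -0010*, -1000*, -1100*, 0-000*, 0-100*, 00-00*, 000-0*, 0000-*, 01-00*, 1-000*, 1-001*, 1-010*, 1-011*, 1-110*, 10-10*, 100-0*, 100-1*, 1000-*, 1001-*, 11-00*, 11-10*, 11-11*, 110-0*, 110-1*, 1100-*, 1101-*, 111-0*, 1111-*
[col 2] --000, -00-0, -000-, -1-00, 0--00, 1--10, 1-0-0*, 1-0-1*, 1-00-*, 1-01-*, 100--*, 11--0, 11-1-, 110--*
[col 3] 1-0--
Prime implicants: --000, -00-0, -000-, -1-00, 0--00, 00111, 1--10, 1-0--, 11--0, 11-1-
PI chart (minterm → PIs covering it):
  0 | --000,-00-0,-000-,0--00
  1 | -000-  (sole → essential)
  2 | -00-0  (sole → essential)
  4 | 0--00  (sole → essential)
  7 | 00111  (sole → essential)
  8 | --000,-1-00,0--00
  12 | -1-00,0--00
  16 | --000,-00-0,-000-,1-0--
  17 | -000-,1-0--
  18 | -00-0,1--10,1-0--
  19 | 1-0--  (sole → essential)
  22 | 1--10  (sole → essential)
  24 | --000,-1-00,1-0--,11--0
  25 | 1-0--  (sole → essential)
  26 | 1--10,1-0--,11--0,11-1-
  27 | 1-0--,11-1-
  28 | -1-00,11--0
  30 | 1--10,11--0,11-1-
  31 | 11-1-  (sole → essential)
Essential prime implicants: -00-0, -000-, 0--00, 00111, 1--10, 1-0--, 11-1-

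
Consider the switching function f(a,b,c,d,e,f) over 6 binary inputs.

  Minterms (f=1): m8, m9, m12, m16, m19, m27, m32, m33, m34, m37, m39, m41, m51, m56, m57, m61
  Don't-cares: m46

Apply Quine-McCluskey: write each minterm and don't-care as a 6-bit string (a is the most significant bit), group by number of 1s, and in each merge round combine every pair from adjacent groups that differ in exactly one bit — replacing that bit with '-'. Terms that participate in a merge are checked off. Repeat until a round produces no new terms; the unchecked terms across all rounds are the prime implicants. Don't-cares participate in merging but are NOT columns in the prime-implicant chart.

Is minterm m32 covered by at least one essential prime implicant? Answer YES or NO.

Round 0: 001000✓ 001001✓ 001100✓ 010000 010011✓ 011011✓ 100000✓ 100001✓ 100010✓ 100101✓ 100111✓ 101001✓ 101110 110011✓ 111000✓ 111001✓ 111101✓
Round 1: -01001 -10011 001-00 00100- 01-011 1-1001 10-001 100-01 1000-0 10000- 1001-1 111-01 11100-
PIs = {-01001, -10011, 001-00, 00100-, 01-011, 010000, 1-1001, 10-001, 100-01, 1000-0, 10000-, 1001-1, 101110, 111-01, 11100-}
Coverage chart:
  m8: 001-00,00100-
  m9: -01001,00100-
  m12: 001-00 ←essential
  m16: 010000 ←essential
  m19: -10011,01-011
  m27: 01-011 ←essential
  m32: 1000-0,10000-
  m33: 10-001,100-01,10000-
  m34: 1000-0 ←essential
  m37: 100-01,1001-1
  m39: 1001-1 ←essential
  m41: -01001,1-1001,10-001
  m51: -10011 ←essential
  m56: 11100- ←essential
  m57: 1-1001,111-01,11100-
  m61: 111-01 ←essential
Essential: -10011, 001-00, 01-011, 010000, 1000-0, 1001-1, 111-01, 11100-

YES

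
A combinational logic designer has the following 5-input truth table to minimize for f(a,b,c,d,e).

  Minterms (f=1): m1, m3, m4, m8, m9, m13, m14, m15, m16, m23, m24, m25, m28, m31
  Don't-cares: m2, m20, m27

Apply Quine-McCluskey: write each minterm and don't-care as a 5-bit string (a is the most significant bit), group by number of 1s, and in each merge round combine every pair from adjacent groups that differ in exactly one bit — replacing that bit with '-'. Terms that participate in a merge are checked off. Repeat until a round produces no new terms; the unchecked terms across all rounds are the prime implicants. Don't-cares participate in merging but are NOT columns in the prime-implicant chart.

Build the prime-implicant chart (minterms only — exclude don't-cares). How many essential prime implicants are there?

Round 0: 00001✓ 00010✓ 00011✓ 00100✓ 01000✓ 01001✓ 01101✓ 01110✓ 01111✓ 10000✓ 10100✓ 10111✓ 11000✓ 11001✓ 11011✓ 11100✓ 11111✓
Round 1: -0100 -1000✓ -1001✓ -1111 0-001 000-1 0001- 01-01 0100-✓ 011-1 0111- 1-000✓ 1-100✓ 1-111 10-00✓ 11-00✓ 11-11 110-1 1100-✓
Round 2: -100- 1--00
PIs = {-0100, -100-, -1111, 0-001, 000-1, 0001-, 01-01, 011-1, 0111-, 1--00, 1-111, 11-11, 110-1}
Coverage chart:
  m1: 0-001,000-1
  m3: 000-1,0001-
  m4: -0100 ←essential
  m8: -100- ←essential
  m9: -100-,0-001,01-01
  m13: 01-01,011-1
  m14: 0111- ←essential
  m15: -1111,011-1,0111-
  m16: 1--00 ←essential
  m23: 1-111 ←essential
  m24: -100-,1--00
  m25: -100-,110-1
  m28: 1--00 ←essential
  m31: -1111,1-111,11-11
Essential: -0100, -100-, 0111-, 1--00, 1-111

5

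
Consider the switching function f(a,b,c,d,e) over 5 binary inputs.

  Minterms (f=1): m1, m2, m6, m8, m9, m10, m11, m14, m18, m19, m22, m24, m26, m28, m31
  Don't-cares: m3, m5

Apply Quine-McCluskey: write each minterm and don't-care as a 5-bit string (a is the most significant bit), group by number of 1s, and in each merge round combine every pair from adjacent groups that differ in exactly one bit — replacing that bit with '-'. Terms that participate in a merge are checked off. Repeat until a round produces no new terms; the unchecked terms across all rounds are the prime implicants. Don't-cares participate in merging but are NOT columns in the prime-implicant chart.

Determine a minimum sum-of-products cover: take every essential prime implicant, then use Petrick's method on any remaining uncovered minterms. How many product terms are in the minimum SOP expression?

7

Round 0: 00001✓ 00010✓ 00011✓ 00101✓ 00110✓ 01000✓ 01001✓ 01010✓ 01011✓ 01110✓ 10010✓ 10011✓ 10110✓ 11000✓ 11010✓ 11100✓ 11111
Round 1: -0010✓ -0011✓ -0110✓ -1000✓ -1010✓ 0-001✓ 0-010✓ 0-011✓ 0-110✓ 00-01 00-10✓ 000-1✓ 0001-✓ 01-10✓ 010-0✓ 010-1✓ 0100-✓ 0101-✓ 1-010✓ 10-10✓ 1001-✓ 11-00 110-0✓
Round 2: --010 -0-10 -001- -10-0 0--10 0-0-1 0-01- 010--
PIs = {--010, -0-10, -001-, -10-0, 0--10, 0-0-1, 0-01-, 00-01, 010--, 11-00, 11111}
Coverage chart:
  m1: 0-0-1,00-01
  m2: --010,-0-10,-001-,0--10,0-01-
  m6: -0-10,0--10
  m8: -10-0,010--
  m9: 0-0-1,010--
  m10: --010,-10-0,0--10,0-01-,010--
  m11: 0-0-1,0-01-,010--
  m14: 0--10 ←essential
  m18: --010,-0-10,-001-
  m19: -001- ←essential
  m22: -0-10 ←essential
  m24: -10-0,11-00
  m26: --010,-10-0
  m28: 11-00 ←essential
  m31: 11111 ←essential
Essential: -0-10, -001-, 0--10, 11-00, 11111
Petrick residual → -10-0, 0-0-1
Min cover (7 terms): b'de' + b'c'd + bc'e' + a'de' + a'c'e + abd'e' + abcde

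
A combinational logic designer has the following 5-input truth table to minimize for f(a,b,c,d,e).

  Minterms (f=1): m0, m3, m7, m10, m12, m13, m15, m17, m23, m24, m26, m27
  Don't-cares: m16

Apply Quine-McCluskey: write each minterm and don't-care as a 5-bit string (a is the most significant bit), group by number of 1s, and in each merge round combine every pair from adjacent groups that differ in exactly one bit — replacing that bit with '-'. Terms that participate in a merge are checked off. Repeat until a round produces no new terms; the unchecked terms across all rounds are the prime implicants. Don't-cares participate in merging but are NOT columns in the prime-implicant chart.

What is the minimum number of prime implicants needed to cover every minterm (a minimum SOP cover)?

9

size-2^0 implicants → 00000(✓)  00011(✓)  00111(✓)  01010(✓)  01100(✓)  01101(✓)  01111(✓)  10000(✓)  10001(✓)  10111(✓)  11000(✓)  11010(✓)  11011(✓)
size-2^1 implicants → -0000  -0111  -1010  0-111  00-11  011-1  0110-  1-000  1000-  110-0  1101-
Unchecked terms (primes): -0000, -0111, -1010, 0-111, 00-11, 011-1, 0110-, 1-000, 1000-, 110-0, 1101-
Minterm coverage:
  m0 ⊆ -0000 [E]
  m3 ⊆ 00-11 [E]
  m7 ⊆ -0111,0-111,00-11
  m10 ⊆ -1010 [E]
  m12 ⊆ 0110- [E]
  m13 ⊆ 011-1,0110-
  m15 ⊆ 0-111,011-1
  m17 ⊆ 1000- [E]
  m23 ⊆ -0111 [E]
  m24 ⊆ 1-000,110-0
  m26 ⊆ -1010,110-0,1101-
  m27 ⊆ 1101- [E]
E = {-0000, -0111, -1010, 00-11, 0110-, 1000-, 1101-}
Petrick residual → 0-111, 1-000
Cover = b'c'd'e' + b'cde + bc'de' + a'cde + a'b'de + a'bcd' + ac'd'e' + ab'c'd' + abc'd  |cover|=9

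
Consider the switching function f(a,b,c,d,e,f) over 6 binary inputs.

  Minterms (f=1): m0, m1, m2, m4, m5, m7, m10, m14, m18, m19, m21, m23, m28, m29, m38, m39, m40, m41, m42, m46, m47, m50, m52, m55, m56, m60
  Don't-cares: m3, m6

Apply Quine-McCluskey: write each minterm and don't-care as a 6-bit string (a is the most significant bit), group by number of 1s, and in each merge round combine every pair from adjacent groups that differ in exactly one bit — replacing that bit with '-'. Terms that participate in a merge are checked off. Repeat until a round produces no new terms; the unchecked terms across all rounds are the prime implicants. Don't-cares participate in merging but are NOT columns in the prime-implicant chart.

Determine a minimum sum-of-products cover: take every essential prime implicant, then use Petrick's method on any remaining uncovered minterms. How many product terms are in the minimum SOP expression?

Round 0: 000000✓ 000001✓ 000010✓ 000011✓ 000100✓ 000101✓ 000110✓ 000111✓ 001010✓ 001110✓ 010010✓ 010011✓ 010101✓ 010111✓ 011100✓ 011101✓ 100110✓ 100111✓ 101000✓ 101001✓ 101010✓ 101110✓ 101111✓ 110010✓ 110100✓ 110111✓ 111000✓ 111100✓
Round 1: -00110✓ -00111✓ -01010✓ -01110✓ -10010 -10111✓ -11100 0-0010✓ 0-0011✓ 0-0101✓ 0-0111✓ 00-010✓ 00-110✓ 000-00✓ 000-01✓ 000-10✓ 000-11✓ 0000-0✓ 0000-1✓ 00000-✓ 00001-✓ 0001-0✓ 0001-1✓ 00010-✓ 00011-✓ 001-10✓ 01-101 010-11✓ 01001-✓ 0101-1✓ 01110- 1-0111✓ 1-1000 10-110✓ 10-111✓ 10011-✓ 101-10✓ 1010-0 10100- 10111-✓ 11-100 111-00
Round 2: --0111 -0-110 -0011- -01-10 0-0-11 0-001- 0-01-1 00--10 000--0✓ 000--1✓ 000-0-✓ 000-1-✓ 0000--✓ 0001--✓ 10-11-
Round 3: 000---
PIs = {--0111, -0-110, -0011-, -01-10, -10010, -11100, 0-0-11, 0-001-, 0-01-1, 00--10, 000---, 01-101, 01110-, 1-1000, 10-11-, 1010-0, 10100-, 11-100, 111-00}
Coverage chart:
  m0: 000--- ←essential
  m1: 000--- ←essential
  m2: 0-001-,00--10,000---
  m4: 000--- ←essential
  m5: 0-01-1,000---
  m7: --0111,-0011-,0-0-11,0-01-1,000---
  m10: -01-10,00--10
  m14: -0-110,-01-10,00--10
  m18: -10010,0-001-
  m19: 0-0-11,0-001-
  m21: 0-01-1,01-101
  m23: --0111,0-0-11,0-01-1
  m28: -11100,01110-
  m29: 01-101,01110-
  m38: -0-110,-0011-,10-11-
  m39: --0111,-0011-,10-11-
  m40: 1-1000,1010-0,10100-
  m41: 10100- ←essential
  m42: -01-10,1010-0
  m46: -0-110,-01-10,10-11-
  m47: 10-11- ←essential
  m50: -10010 ←essential
  m52: 11-100 ←essential
  m55: --0111 ←essential
  m56: 1-1000,111-00
  m60: -11100,11-100,111-00
Essential: --0111, -10010, 000---, 10-11-, 10100-, 11-100
Petrick residual → -01-10, -11100, 0-0-11, 01-101, 1-1000
Min cover (11 terms): c'def + b'cef' + bc'd'ef' + bcde'f' + a'c'ef + a'b'c' + a'bde'f + acd'e'f' + ab'de + ab'cd'e' + abde'f'

11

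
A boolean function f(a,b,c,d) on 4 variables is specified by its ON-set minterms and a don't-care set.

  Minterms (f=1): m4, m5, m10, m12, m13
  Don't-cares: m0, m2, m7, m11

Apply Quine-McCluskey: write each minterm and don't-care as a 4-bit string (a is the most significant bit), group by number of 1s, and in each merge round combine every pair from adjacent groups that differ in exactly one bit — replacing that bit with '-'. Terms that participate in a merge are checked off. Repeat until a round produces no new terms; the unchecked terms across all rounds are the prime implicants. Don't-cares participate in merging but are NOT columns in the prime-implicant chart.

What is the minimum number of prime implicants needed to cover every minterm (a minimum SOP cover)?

2

[col 0] 0000*, 0010*, 0100*, 0101*, 0111*, 1010*, 1011*, 1100*, 1101*
[col 1] -010, -100*, -101*, 0-00, 00-0, 01-1, 010-*, 101-, 110-*
[col 2] -10-
Prime implicants: -010, -10-, 0-00, 00-0, 01-1, 101-
PI chart (minterm → PIs covering it):
  4 | -10-,0-00
  5 | -10-,01-1
  10 | -010,101-
  12 | -10-  (sole → essential)
  13 | -10-  (sole → essential)
Essential prime implicants: -10-
Petrick residual → -010
Minimum SOP uses 2 PIs: b'cd' + bc'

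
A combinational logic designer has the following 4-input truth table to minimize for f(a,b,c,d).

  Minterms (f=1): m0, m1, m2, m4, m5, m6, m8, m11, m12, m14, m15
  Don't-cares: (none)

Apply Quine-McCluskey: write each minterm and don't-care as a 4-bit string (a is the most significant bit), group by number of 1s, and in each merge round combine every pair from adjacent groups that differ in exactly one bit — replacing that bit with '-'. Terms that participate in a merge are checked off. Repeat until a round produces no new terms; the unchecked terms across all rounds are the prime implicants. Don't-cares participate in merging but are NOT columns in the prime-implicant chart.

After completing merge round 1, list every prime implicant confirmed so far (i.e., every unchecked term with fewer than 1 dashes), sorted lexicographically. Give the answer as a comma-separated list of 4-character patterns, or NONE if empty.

NONE

size-2^0 implicants → 0000(✓)  0001(✓)  0010(✓)  0100(✓)  0101(✓)  0110(✓)  1000(✓)  1011(✓)  1100(✓)  1110(✓)  1111(✓)
size-2^1 implicants → -000(✓)  -100(✓)  -110(✓)  0-00(✓)  0-01(✓)  0-10(✓)  00-0(✓)  000-(✓)  01-0(✓)  010-(✓)  1-00(✓)  1-11  11-0(✓)  111-
size-2^2 implicants → --00  -1-0  0--0  0-0-
Unchecked terms (primes): --00, -1-0, 0--0, 0-0-, 1-11, 111-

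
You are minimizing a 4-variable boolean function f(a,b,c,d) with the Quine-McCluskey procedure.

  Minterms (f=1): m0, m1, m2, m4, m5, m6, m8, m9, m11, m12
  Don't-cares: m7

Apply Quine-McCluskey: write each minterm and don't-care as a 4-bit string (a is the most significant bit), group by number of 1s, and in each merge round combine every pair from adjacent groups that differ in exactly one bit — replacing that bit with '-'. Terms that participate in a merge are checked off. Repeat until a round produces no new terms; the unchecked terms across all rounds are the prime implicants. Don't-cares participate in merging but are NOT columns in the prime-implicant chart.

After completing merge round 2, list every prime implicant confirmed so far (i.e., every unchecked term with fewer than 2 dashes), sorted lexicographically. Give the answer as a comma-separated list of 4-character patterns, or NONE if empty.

[col 0] 0000*, 0001*, 0010*, 0100*, 0101*, 0110*, 0111*, 1000*, 1001*, 1011*, 1100*
[col 1] -000*, -001*, -100*, 0-00*, 0-01*, 0-10*, 00-0*, 000-*, 01-0*, 01-1*, 010-*, 011-*, 1-00*, 10-1, 100-*
[col 2] --00, -00-, 0--0, 0-0-, 01--
Prime implicants: --00, -00-, 0--0, 0-0-, 01--, 10-1

10-1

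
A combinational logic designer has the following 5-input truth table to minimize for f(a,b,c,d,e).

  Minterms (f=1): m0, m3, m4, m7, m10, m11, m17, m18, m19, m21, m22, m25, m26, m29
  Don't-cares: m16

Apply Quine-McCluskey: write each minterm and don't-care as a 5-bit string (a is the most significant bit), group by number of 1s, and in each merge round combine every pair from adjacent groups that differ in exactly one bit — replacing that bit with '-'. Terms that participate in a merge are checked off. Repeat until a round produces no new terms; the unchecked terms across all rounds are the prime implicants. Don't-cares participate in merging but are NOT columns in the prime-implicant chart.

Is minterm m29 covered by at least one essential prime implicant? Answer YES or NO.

Round 0: 00000✓ 00011✓ 00100✓ 00111✓ 01010✓ 01011✓ 10000✓ 10001✓ 10010✓ 10011✓ 10101✓ 10110✓ 11001✓ 11010✓ 11101✓
Round 1: -0000 -0011 -1010 0-011 00-00 00-11 0101- 1-001✓ 1-010 1-101✓ 10-01✓ 10-10 100-0✓ 100-1✓ 1000-✓ 1001-✓ 11-01✓
Round 2: 1--01 100--
PIs = {-0000, -0011, -1010, 0-011, 00-00, 00-11, 0101-, 1--01, 1-010, 10-10, 100--}
Coverage chart:
  m0: -0000,00-00
  m3: -0011,0-011,00-11
  m4: 00-00 ←essential
  m7: 00-11 ←essential
  m10: -1010,0101-
  m11: 0-011,0101-
  m17: 1--01,100--
  m18: 1-010,10-10,100--
  m19: -0011,100--
  m21: 1--01 ←essential
  m22: 10-10 ←essential
  m25: 1--01 ←essential
  m26: -1010,1-010
  m29: 1--01 ←essential
Essential: 00-00, 00-11, 1--01, 10-10

YES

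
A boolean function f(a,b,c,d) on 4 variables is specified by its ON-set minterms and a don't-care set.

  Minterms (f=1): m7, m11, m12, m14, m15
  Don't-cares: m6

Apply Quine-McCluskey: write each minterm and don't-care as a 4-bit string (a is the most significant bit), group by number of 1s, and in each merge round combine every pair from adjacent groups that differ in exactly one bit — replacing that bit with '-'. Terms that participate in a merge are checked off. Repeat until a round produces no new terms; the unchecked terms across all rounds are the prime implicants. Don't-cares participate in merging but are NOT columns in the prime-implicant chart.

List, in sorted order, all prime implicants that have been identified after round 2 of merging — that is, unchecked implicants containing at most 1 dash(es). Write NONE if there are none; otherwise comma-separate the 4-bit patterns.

1-11, 11-0

size-2^0 implicants → 0110(✓)  0111(✓)  1011(✓)  1100(✓)  1110(✓)  1111(✓)
size-2^1 implicants → -110(✓)  -111(✓)  011-(✓)  1-11  11-0  111-(✓)
size-2^2 implicants → -11-
Unchecked terms (primes): -11-, 1-11, 11-0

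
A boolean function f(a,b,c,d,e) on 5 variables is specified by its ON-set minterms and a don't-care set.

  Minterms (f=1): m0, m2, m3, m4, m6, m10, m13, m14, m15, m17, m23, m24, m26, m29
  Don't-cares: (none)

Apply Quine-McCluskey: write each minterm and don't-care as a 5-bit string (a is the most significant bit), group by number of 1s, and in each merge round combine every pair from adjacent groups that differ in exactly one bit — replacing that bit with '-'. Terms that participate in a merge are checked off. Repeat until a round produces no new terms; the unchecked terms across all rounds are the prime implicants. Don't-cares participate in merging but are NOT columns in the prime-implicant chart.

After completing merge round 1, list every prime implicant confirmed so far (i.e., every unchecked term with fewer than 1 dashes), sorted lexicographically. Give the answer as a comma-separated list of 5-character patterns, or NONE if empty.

Round 0: 00000✓ 00010✓ 00011✓ 00100✓ 00110✓ 01010✓ 01101✓ 01110✓ 01111✓ 10001 10111 11000✓ 11010✓ 11101✓
Round 1: -1010 -1101 0-010✓ 0-110✓ 00-00✓ 00-10✓ 000-0✓ 0001- 001-0✓ 01-10✓ 011-1 0111- 110-0
Round 2: 0--10 00--0
PIs = {-1010, -1101, 0--10, 00--0, 0001-, 011-1, 0111-, 10001, 10111, 110-0}

10001, 10111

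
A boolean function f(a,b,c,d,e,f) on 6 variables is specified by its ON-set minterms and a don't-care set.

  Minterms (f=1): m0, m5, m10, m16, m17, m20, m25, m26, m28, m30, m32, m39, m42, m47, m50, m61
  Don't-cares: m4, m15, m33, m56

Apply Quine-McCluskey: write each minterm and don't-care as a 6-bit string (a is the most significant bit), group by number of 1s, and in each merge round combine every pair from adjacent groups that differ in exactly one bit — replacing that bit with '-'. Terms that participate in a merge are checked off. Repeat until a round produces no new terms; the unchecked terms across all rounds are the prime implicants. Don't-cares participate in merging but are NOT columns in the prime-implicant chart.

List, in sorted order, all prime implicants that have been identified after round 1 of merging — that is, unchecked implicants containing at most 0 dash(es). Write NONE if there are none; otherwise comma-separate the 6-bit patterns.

110010, 111000, 111101

[col 0] 000000*, 000100*, 000101*, 001010*, 001111*, 010000*, 010001*, 010100*, 011001*, 011010*, 011100*, 011110*, 100000*, 100001*, 100111*, 101010*, 101111*, 110010, 111000, 111101
[col 1] -00000, -01010, -01111, 0-0000*, 0-0100*, 0-1010, 000-00*, 00010-, 01-001, 01-100, 010-00*, 01000-, 011-10, 0111-0, 10-111, 10000-
[col 2] 0-0-00
Prime implicants: -00000, -01010, -01111, 0-0-00, 0-1010, 00010-, 01-001, 01-100, 01000-, 011-10, 0111-0, 10-111, 10000-, 110010, 111000, 111101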